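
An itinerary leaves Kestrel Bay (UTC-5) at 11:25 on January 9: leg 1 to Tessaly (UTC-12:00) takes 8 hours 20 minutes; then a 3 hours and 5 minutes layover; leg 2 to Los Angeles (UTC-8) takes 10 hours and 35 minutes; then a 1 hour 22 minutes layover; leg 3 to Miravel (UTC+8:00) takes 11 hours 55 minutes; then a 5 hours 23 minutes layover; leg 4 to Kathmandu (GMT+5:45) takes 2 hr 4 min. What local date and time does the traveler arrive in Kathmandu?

Convert departure to UTC: 11:25 + 5:00 = 16:25 UTC on Jan 9.
Add 8 hours and 20 minutes leg 1 → 00:45 UTC (Jan 10).
Add 3 hours 5 minutes layover in Tessaly → 03:50 UTC.
Add 10 hours 35 minutes leg 2 → 14:25 UTC.
Add 1 hour 22 minutes layover in Los Angeles → 15:47 UTC.
Add 11 hours and 55 minutes leg 3 → 03:42 UTC (Jan 11).
Add 5 hours 23 minutes layover in Miravel → 09:05 UTC.
Add 2 hours and 4 minutes leg 4 → 11:09 UTC.
Kathmandu is UTC+5:45, so local arrival = 11:09 + 5:45 = 16:54 on Jan 11.

16:54 on January 11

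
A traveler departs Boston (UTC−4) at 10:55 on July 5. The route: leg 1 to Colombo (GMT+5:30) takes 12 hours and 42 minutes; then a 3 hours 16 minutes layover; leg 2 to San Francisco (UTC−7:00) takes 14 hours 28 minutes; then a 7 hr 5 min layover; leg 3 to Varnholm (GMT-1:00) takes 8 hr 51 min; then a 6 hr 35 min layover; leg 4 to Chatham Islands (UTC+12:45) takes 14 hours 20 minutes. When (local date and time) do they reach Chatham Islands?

Convert departure to UTC: 10:55 + 4:00 = 14:55 UTC on Jul 5.
Add 12 hours and 42 minutes leg 1 → 03:37 UTC (Jul 6).
Add 3 hours and 16 minutes layover in Colombo → 06:53 UTC.
Add 14 hours 28 minutes leg 2 → 21:21 UTC.
Add 7 hours and 5 minutes layover in San Francisco → 04:26 UTC (Jul 7).
Add 8 hours and 51 minutes leg 3 → 13:17 UTC.
Add 6 hours 35 minutes layover in Varnholm → 19:52 UTC.
Add 14 hours 20 minutes leg 4 → 10:12 UTC (Jul 8).
Chatham Islands is UTC+12:45, so local arrival = 10:12 + 12:45 = 22:57 on Jul 8.

22:57 on Jul 8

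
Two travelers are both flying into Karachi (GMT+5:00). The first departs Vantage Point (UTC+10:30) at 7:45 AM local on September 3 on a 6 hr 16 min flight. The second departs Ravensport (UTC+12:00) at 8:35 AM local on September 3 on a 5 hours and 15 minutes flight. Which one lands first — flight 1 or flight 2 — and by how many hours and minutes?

the second, by 1 hour 41 minutes

Flight 1 in UTC: 7:45 AM − 10:30 = 9:15 PM on Sep 2.
+6 hours and 16 minutes → arrive 3:31 AM UTC on Sep 3.
Flight 2 in UTC: 8:35 AM − 12:00 = 8:35 PM on Sep 2.
+5 hours 15 minutes → arrive 1:50 AM UTC on Sep 3.
Flight 2 lands earlier by 1 hour 41 minutes.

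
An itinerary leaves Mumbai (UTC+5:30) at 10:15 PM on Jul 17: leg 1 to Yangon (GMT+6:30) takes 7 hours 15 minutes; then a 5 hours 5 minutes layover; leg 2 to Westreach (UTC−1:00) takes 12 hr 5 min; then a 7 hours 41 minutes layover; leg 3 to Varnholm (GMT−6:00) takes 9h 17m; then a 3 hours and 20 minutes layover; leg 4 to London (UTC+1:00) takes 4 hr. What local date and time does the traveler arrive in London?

6:28 PM on July 19

Convert departure to UTC: 10:15 PM − 5:30 = 4:45 PM UTC on Jul 17.
Add 7 hours 15 minutes leg 1 → 12:00 AM UTC (Jul 18).
Add 5 hours and 5 minutes layover in Yangon → 5:05 AM UTC.
Add 12 hours 5 minutes leg 2 → 5:10 PM UTC.
Add 7 hours 41 minutes layover in Westreach → 12:51 AM UTC (Jul 19).
Add 9 hours 17 minutes leg 3 → 10:08 AM UTC.
Add 3 hours 20 minutes layover in Varnholm → 1:28 PM UTC.
Add 4 hours leg 4 → 5:28 PM UTC.
London is UTC+1:00, so local arrival = 5:28 PM + 1:00 = 6:28 PM on Jul 19.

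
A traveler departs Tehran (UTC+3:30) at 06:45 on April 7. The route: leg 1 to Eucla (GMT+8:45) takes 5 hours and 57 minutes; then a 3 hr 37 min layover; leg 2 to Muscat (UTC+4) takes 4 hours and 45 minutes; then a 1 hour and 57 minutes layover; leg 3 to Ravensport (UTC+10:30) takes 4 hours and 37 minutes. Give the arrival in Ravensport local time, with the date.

10:38 on April 8

Convert departure to UTC: 06:45 − 3:30 = 03:15 UTC on Apr 7.
Add 5 hours 57 minutes leg 1 → 09:12 UTC.
Add 3 hours and 37 minutes layover in Eucla → 12:49 UTC.
Add 4 hours and 45 minutes leg 2 → 17:34 UTC.
Add 1 hour 57 minutes layover in Muscat → 19:31 UTC.
Add 4 hours and 37 minutes leg 3 → 00:08 UTC (Apr 8).
Ravensport is UTC+10:30, so local arrival = 00:08 + 10:30 = 10:38 on Apr 8.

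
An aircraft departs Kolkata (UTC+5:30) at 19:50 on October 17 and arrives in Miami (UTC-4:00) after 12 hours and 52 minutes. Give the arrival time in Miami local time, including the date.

Convert departure to UTC: 19:50 − 5:30 = 14:20 UTC on Oct 17.
Add 12 hours and 52 minutes travel time → 03:12 UTC (Oct 18).
Miami is UTC−4:00, so local arrival = 03:12 − 4:00 = 23:12 on Oct 17.

23:12 on Oct 17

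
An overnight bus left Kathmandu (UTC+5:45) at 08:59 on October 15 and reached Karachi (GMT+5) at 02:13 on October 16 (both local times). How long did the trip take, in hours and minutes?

17 hours 59 minutes

Departure in UTC: 08:59 − 5:45 = 03:14 on Oct 15.
Arrival in UTC: 02:13 − 5:00 = 21:13 on Oct 15.
Elapsed = 21:13 − 03:14 = 17 hours 59 minutes.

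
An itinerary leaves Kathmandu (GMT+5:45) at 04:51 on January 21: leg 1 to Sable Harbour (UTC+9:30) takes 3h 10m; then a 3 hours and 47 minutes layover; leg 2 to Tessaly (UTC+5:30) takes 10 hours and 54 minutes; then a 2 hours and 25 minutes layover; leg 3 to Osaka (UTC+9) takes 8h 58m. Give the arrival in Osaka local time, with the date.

13:20 on January 22

Convert departure to UTC: 04:51 − 5:45 = 23:06 UTC on Jan 20.
Add 3 hours and 10 minutes leg 1 → 02:16 UTC (Jan 21).
Add 3 hours 47 minutes layover in Sable Harbour → 06:03 UTC.
Add 10 hours and 54 minutes leg 2 → 16:57 UTC.
Add 2 hours and 25 minutes layover in Tessaly → 19:22 UTC.
Add 8 hours 58 minutes leg 3 → 04:20 UTC (Jan 22).
Osaka is UTC+9:00, so local arrival = 04:20 + 9:00 = 13:20 on Jan 22.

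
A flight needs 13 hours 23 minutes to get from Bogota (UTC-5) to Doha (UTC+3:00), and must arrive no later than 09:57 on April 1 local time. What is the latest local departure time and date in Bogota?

12:34 on Mar 31

Target arrival in UTC: 09:57 − 3:00 = 06:57 on Apr 1.
Subtract 13 hours and 23 minutes → departure 17:34 UTC on Mar 31.
Bogota is UTC−5:00: 17:34 − 5:00 = 12:34 on Mar 31.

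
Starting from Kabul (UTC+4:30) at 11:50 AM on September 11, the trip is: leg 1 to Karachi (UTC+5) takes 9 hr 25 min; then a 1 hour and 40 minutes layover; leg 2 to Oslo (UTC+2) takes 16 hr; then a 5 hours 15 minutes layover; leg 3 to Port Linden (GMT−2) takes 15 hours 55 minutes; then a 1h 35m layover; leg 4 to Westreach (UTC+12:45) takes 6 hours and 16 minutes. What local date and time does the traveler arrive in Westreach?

4:11 AM on September 14

Convert departure to UTC: 11:50 AM − 4:30 = 7:20 AM UTC on Sep 11.
Add 9 hours and 25 minutes leg 1 → 4:45 PM UTC.
Add 1 hour 40 minutes layover in Karachi → 6:25 PM UTC.
Add 16 hours leg 2 → 10:25 AM UTC (Sep 12).
Add 5 hours 15 minutes layover in Oslo → 3:40 PM UTC.
Add 15 hours 55 minutes leg 3 → 7:35 AM UTC (Sep 13).
Add 1 hour 35 minutes layover in Port Linden → 9:10 AM UTC.
Add 6 hours 16 minutes leg 4 → 3:26 PM UTC.
Westreach is UTC+12:45, so local arrival = 3:26 PM + 12:45 = 4:11 AM on Sep 14.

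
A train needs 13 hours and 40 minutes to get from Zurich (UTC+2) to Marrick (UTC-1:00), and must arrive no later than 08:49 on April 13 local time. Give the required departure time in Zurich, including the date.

22:09 on April 12

Target arrival in UTC: 08:49 + 1:00 = 09:49 on Apr 13.
Subtract 13 hours 40 minutes → departure 20:09 UTC on Apr 12.
Zurich is UTC+2:00: 20:09 + 2:00 = 22:09 on Apr 12.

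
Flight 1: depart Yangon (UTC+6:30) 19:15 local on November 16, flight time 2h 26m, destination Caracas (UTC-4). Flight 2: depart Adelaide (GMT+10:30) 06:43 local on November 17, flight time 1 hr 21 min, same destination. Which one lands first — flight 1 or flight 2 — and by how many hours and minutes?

the first, by 6 hours 23 minutes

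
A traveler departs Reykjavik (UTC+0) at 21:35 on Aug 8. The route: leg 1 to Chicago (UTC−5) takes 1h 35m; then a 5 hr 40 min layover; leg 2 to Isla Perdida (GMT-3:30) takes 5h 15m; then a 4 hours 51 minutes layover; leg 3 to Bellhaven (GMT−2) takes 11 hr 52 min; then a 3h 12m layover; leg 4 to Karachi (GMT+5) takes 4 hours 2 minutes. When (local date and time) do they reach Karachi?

15:02 on Aug 10

Reykjavik is at UTC+0, so departure is already 21:35 UTC on Aug 8.
Add 1 hour 35 minutes leg 1 → 23:10 UTC.
Add 5 hours 40 minutes layover in Chicago → 04:50 UTC (Aug 9).
Add 5 hours and 15 minutes leg 2 → 10:05 UTC.
Add 4 hours 51 minutes layover in Isla Perdida → 14:56 UTC.
Add 11 hours 52 minutes leg 3 → 02:48 UTC (Aug 10).
Add 3 hours 12 minutes layover in Bellhaven → 06:00 UTC.
Add 4 hours and 2 minutes leg 4 → 10:02 UTC.
Karachi is UTC+5:00, so local arrival = 10:02 + 5:00 = 15:02 on Aug 10.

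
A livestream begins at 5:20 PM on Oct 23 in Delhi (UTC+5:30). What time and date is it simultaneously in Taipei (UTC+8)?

Taipei is 2:30 ahead of Delhi.
Shift by the zone difference: 5:20 PM + 2:30 = 7:50 PM on Oct 23 in Taipei.

7:50 PM on October 23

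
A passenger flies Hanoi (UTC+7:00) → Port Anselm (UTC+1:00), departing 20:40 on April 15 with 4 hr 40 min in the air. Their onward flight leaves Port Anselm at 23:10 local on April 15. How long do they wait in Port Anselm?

Convert departure to UTC: 20:40 − 7:00 = 13:40 UTC on Apr 15.
Add 4 hours and 40 minutes flight time → 18:20 UTC.
Port Anselm is UTC+1:00, so local arrival = 18:20 + 1:00 = 19:20 on Apr 15.
Layover = 23:10 − 19:20 = 3 hours 50 minutes.

3 hours 50 minutes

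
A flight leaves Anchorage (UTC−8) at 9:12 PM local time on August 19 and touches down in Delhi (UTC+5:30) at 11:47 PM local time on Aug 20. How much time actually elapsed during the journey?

Departure in UTC: 9:12 PM + 8:00 = 5:12 AM on Aug 20.
Arrival in UTC: 11:47 PM − 5:30 = 6:17 PM on Aug 20.
Elapsed = 6:17 PM − 5:12 AM = 13 hours 5 minutes.

13 hours 5 minutes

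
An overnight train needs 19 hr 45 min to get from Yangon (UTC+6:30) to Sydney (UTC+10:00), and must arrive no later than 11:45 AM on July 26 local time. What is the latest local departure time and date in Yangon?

Target arrival in UTC: 11:45 AM − 10:00 = 1:45 AM on Jul 26.
Subtract 19 hours 45 minutes → departure 6:00 AM UTC on Jul 25.
Yangon is UTC+6:30: 6:00 AM + 6:30 = 12:30 PM on Jul 25.

12:30 PM on July 25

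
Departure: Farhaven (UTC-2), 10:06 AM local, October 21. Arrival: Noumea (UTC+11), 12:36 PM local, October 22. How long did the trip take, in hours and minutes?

13 hours 30 minutes

Noumea is 13:00 ahead of Farhaven.
Clock-face elapsed time (ignoring zones) is 26 hours 30 minutes.
Actual elapsed = 26 hours 30 minutes − 13:00 = 13 hours 30 minutes.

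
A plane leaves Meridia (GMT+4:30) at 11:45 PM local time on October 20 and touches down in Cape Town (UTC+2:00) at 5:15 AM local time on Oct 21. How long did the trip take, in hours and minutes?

8 hours

Departure in UTC: 11:45 PM − 4:30 = 7:15 PM on Oct 20.
Arrival in UTC: 5:15 AM − 2:00 = 3:15 AM on Oct 21.
Elapsed = 3:15 AM − 7:15 PM (+1 day) = 8 hours.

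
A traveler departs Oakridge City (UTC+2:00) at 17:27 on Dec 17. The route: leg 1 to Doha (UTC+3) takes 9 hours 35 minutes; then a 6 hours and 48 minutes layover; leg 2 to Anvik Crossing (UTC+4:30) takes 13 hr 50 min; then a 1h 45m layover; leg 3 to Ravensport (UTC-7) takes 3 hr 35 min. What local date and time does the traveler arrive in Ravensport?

Convert departure to UTC: 17:27 − 2:00 = 15:27 UTC on Dec 17.
Add 9 hours 35 minutes leg 1 → 01:02 UTC (Dec 18).
Add 6 hours 48 minutes layover in Doha → 07:50 UTC.
Add 13 hours 50 minutes leg 2 → 21:40 UTC.
Add 1 hour 45 minutes layover in Anvik Crossing → 23:25 UTC.
Add 3 hours 35 minutes leg 3 → 03:00 UTC (Dec 19).
Ravensport is UTC−7:00, so local arrival = 03:00 − 7:00 = 20:00 on Dec 18.

20:00 on December 18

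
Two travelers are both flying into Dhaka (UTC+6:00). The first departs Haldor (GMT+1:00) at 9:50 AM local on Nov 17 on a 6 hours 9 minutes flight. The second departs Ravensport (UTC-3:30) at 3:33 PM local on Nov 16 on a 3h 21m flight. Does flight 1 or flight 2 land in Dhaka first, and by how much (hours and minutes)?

the second, by 16 hours 35 minutes

Flight 1 in UTC: 9:50 AM − 1:00 = 8:50 AM on Nov 17.
+6 hours and 9 minutes → arrive 2:59 PM UTC on Nov 17.
Flight 2 in UTC: 3:33 PM + 3:30 = 7:03 PM on Nov 16.
+3 hours and 21 minutes → arrive 10:24 PM UTC on Nov 16.
Flight 2 lands earlier by 16 hours 35 minutes.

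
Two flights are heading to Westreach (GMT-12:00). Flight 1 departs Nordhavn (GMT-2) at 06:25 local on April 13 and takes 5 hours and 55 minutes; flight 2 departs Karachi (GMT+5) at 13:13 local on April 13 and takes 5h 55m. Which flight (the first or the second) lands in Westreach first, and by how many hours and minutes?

Flight 1 in UTC: 06:25 + 2:00 = 08:25 on Apr 13.
+5 hours 55 minutes → arrive 14:20 UTC on Apr 13.
Flight 2 in UTC: 13:13 − 5:00 = 08:13 on Apr 13.
+5 hours and 55 minutes → arrive 14:08 UTC on Apr 13.
Flight 2 lands earlier by 12 minutes.

the second, by 12 minutes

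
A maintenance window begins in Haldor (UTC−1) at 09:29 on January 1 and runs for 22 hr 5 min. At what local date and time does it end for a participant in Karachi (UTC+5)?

Convert start to UTC: 09:29 + 1:00 = 10:29 UTC on Jan 1.
Add 22 hours 5 minutes duration → 08:34 UTC (Jan 2).
Karachi is UTC+5:00, so local end time = 08:34 + 5:00 = 13:34 on Jan 2.

13:34 on January 2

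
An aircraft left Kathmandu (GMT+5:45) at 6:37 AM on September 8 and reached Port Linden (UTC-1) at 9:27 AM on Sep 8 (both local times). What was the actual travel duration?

Departure in UTC: 6:37 AM − 5:45 = 12:52 AM on Sep 8.
Arrival in UTC: 9:27 AM + 1:00 = 10:27 AM on Sep 8.
Elapsed = 10:27 AM − 12:52 AM = 9 hours 35 minutes.

9 hours 35 minutes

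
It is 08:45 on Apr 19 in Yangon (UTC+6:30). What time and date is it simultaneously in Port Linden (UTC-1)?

01:15 on April 19

In UTC: 08:45 − 6:30 = 02:15 on Apr 19.
Port Linden is UTC−1:00: 02:15 − 1:00 = 01:15 on Apr 19.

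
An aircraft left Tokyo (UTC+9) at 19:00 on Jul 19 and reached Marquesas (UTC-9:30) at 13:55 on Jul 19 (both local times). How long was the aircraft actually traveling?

Departure in UTC: 19:00 − 9:00 = 10:00 on Jul 19.
Arrival in UTC: 13:55 + 9:30 = 23:25 on Jul 19.
Elapsed = 23:25 − 10:00 = 13 hours 25 minutes.

13 hours 25 minutes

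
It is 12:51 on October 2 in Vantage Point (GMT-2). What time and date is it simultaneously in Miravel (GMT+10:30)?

In UTC: 12:51 + 2:00 = 14:51 on Oct 2.
Miravel is UTC+10:30: 14:51 + 10:30 = 01:21 on Oct 3.

01:21 on October 3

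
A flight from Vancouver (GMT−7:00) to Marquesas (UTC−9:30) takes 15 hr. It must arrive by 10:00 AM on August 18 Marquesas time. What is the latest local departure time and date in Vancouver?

Target arrival in UTC: 10:00 AM + 9:30 = 7:30 PM on Aug 18.
Subtract 15 hours → departure 4:30 AM UTC on Aug 18.
Vancouver is UTC−7:00: 4:30 AM − 7:00 = 9:30 PM on Aug 17.

9:30 PM on Aug 17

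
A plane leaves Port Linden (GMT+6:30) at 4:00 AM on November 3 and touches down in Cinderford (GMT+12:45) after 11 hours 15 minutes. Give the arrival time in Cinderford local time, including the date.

9:30 PM on Nov 3

Convert departure to UTC: 4:00 AM − 6:30 = 9:30 PM UTC on Nov 2.
Add 11 hours 15 minutes travel time → 8:45 AM UTC (Nov 3).
Cinderford is UTC+12:45, so local arrival = 8:45 AM + 12:45 = 9:30 PM on Nov 3.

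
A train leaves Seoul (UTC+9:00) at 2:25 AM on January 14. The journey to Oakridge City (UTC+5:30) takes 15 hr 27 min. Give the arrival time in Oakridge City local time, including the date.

Convert departure to UTC: 2:25 AM − 9:00 = 5:25 PM UTC on Jan 13.
Add 15 hours and 27 minutes travel time → 8:52 AM UTC (Jan 14).
Oakridge City is UTC+5:30, so local arrival = 8:52 AM + 5:30 = 2:22 PM on Jan 14.

2:22 PM on January 14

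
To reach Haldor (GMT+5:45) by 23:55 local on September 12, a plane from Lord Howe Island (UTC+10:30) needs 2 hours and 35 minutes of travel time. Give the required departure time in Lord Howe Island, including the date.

Target arrival in UTC: 23:55 − 5:45 = 18:10 on Sep 12.
Subtract 2 hours and 35 minutes → departure 15:35 UTC on Sep 12.
Lord Howe Island is UTC+10:30: 15:35 + 10:30 = 02:05 on Sep 13.

02:05 on Sep 13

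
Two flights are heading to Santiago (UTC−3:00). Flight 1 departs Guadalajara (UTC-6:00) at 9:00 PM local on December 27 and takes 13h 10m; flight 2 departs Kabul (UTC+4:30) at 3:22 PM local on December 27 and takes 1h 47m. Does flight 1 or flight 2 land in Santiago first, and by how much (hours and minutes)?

the second, by 27 hours 31 minutes

Flight 1 in UTC: 9:00 PM + 6:00 = 3:00 AM on Dec 28.
+13 hours 10 minutes → arrive 4:10 PM UTC on Dec 28.
Flight 2 in UTC: 3:22 PM − 4:30 = 10:52 AM on Dec 27.
+1 hour 47 minutes → arrive 12:39 PM UTC on Dec 27.
Flight 2 lands earlier by 27 hours 31 minutes.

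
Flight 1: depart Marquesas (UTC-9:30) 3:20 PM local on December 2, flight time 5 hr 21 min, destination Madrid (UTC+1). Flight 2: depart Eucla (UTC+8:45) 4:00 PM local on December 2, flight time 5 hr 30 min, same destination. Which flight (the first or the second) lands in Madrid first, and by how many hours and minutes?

Flight 1 in UTC: 3:20 PM + 9:30 = 12:50 AM on Dec 3.
+5 hours and 21 minutes → arrive 6:11 AM UTC on Dec 3.
Flight 2 in UTC: 4:00 PM − 8:45 = 7:15 AM on Dec 2.
+5 hours 30 minutes → arrive 12:45 PM UTC on Dec 2.
Flight 2 lands earlier by 17 hours 26 minutes.

the second, by 17 hours 26 minutes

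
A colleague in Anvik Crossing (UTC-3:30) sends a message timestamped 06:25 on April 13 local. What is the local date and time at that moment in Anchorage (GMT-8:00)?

In UTC: 06:25 + 3:30 = 09:55 on Apr 13.
Anchorage is UTC−8:00: 09:55 − 8:00 = 01:55 on Apr 13.

01:55 on April 13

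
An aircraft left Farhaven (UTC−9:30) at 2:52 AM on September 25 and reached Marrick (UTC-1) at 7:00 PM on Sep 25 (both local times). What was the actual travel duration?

7 hours 38 minutes

Marrick is 8:30 ahead of Farhaven.
Clock-face elapsed time (ignoring zones) is 16 hours 8 minutes.
Actual elapsed = 16 hours 8 minutes − 8:30 = 7 hours 38 minutes.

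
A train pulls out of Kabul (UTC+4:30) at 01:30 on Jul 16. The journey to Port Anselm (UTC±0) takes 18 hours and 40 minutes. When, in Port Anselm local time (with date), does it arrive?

15:40 on Jul 16

Convert departure to UTC: 01:30 − 4:30 = 21:00 UTC on Jul 15.
Add 18 hours 40 minutes travel time → 15:40 UTC (Jul 16).
Port Anselm is UTC+0, so local arrival is the same: 15:40 on Jul 16.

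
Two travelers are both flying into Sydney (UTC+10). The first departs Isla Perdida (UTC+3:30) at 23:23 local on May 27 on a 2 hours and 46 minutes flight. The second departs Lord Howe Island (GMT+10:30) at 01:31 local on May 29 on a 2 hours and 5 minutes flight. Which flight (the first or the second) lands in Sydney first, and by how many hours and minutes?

the first, by 18 hours 27 minutes

Flight 1 in UTC: 23:23 − 3:30 = 19:53 on May 27.
+2 hours and 46 minutes → arrive 22:39 UTC on May 27.
Flight 2 in UTC: 01:31 − 10:30 = 15:01 on May 28.
+2 hours 5 minutes → arrive 17:06 UTC on May 28.
Flight 1 lands earlier by 18 hours 27 minutes.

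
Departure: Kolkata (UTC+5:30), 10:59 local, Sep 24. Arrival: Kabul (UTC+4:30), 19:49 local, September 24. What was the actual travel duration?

Kabul is 1:00 behind Kolkata.
Clock-face elapsed time (ignoring zones) is 8 hours 50 minutes.
Actual elapsed = 8 hours 50 minutes + 1:00 = 9 hours 50 minutes.

9 hours 50 minutes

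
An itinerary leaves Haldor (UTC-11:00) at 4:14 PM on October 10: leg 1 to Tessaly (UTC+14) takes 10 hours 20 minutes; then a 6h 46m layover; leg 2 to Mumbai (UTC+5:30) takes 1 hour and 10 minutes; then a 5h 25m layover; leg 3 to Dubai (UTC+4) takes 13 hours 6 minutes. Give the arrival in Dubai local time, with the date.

8:01 PM on October 12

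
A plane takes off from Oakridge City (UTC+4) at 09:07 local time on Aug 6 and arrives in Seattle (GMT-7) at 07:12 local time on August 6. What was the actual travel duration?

Departure in UTC: 09:07 − 4:00 = 05:07 on Aug 6.
Arrival in UTC: 07:12 + 7:00 = 14:12 on Aug 6.
Elapsed = 14:12 − 05:07 = 9 hours 5 minutes.

9 hours 5 minutes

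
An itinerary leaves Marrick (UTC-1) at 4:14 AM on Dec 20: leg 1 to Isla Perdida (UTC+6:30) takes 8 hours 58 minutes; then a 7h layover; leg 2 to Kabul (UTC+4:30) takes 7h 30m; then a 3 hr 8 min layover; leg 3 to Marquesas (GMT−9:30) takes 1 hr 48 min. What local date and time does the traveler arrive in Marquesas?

12:08 AM on December 21

Convert departure to UTC: 4:14 AM + 1:00 = 5:14 AM UTC on Dec 20.
Add 8 hours and 58 minutes leg 1 → 2:12 PM UTC.
Add 7 hours layover in Isla Perdida → 9:12 PM UTC.
Add 7 hours 30 minutes leg 2 → 4:42 AM UTC (Dec 21).
Add 3 hours 8 minutes layover in Kabul → 7:50 AM UTC.
Add 1 hour and 48 minutes leg 3 → 9:38 AM UTC.
Marquesas is UTC−9:30, so local arrival = 9:38 AM − 9:30 = 12:08 AM on Dec 21.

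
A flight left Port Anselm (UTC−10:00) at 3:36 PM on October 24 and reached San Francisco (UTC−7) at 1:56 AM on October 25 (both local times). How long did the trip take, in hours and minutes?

Departure in UTC: 3:36 PM + 10:00 = 1:36 AM on Oct 25.
Arrival in UTC: 1:56 AM + 7:00 = 8:56 AM on Oct 25.
Elapsed = 8:56 AM − 1:36 AM = 7 hours 20 minutes.

7 hours 20 minutes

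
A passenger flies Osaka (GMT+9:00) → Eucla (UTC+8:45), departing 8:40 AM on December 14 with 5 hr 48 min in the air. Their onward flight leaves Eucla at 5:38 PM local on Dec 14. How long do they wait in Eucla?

3 hours 25 minutes

Convert departure to UTC: 8:40 AM − 9:00 = 11:40 PM UTC on Dec 13.
Add 5 hours 48 minutes flight time → 5:28 AM UTC (Dec 14).
Eucla is UTC+8:45, so local arrival = 5:28 AM + 8:45 = 2:13 PM on Dec 14.
Layover = 5:38 PM − 2:13 PM = 3 hours 25 minutes.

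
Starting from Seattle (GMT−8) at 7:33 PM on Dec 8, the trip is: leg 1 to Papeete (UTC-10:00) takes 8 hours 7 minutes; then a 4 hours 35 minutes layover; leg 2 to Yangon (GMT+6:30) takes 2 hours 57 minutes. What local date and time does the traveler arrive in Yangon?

1:42 AM on December 10

Convert departure to UTC: 7:33 PM + 8:00 = 3:33 AM UTC on Dec 9.
Add 8 hours and 7 minutes leg 1 → 11:40 AM UTC.
Add 4 hours 35 minutes layover in Papeete → 4:15 PM UTC.
Add 2 hours 57 minutes leg 2 → 7:12 PM UTC.
Yangon is UTC+6:30, so local arrival = 7:12 PM + 6:30 = 1:42 AM on Dec 10.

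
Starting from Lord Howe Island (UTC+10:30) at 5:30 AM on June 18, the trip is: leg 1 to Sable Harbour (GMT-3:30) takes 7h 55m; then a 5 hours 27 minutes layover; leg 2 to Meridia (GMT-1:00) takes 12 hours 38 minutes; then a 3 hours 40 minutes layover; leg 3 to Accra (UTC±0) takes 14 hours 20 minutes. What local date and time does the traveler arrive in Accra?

3:00 PM on June 19

Convert departure to UTC: 5:30 AM − 10:30 = 7:00 PM UTC on Jun 17.
Add 7 hours and 55 minutes leg 1 → 2:55 AM UTC (Jun 18).
Add 5 hours 27 minutes layover in Sable Harbour → 8:22 AM UTC.
Add 12 hours 38 minutes leg 2 → 9:00 PM UTC.
Add 3 hours and 40 minutes layover in Meridia → 12:40 AM UTC (Jun 19).
Add 14 hours and 20 minutes leg 3 → 3:00 PM UTC.
Accra is UTC+0, so local arrival is the same: 3:00 PM on Jun 19.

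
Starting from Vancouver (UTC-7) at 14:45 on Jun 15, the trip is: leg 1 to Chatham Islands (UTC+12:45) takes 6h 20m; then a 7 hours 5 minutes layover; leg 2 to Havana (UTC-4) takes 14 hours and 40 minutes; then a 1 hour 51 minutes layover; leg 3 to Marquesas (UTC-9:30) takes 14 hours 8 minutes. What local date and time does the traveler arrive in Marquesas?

08:19 on Jun 17

Convert departure to UTC: 14:45 + 7:00 = 21:45 UTC on Jun 15.
Add 6 hours 20 minutes leg 1 → 04:05 UTC (Jun 16).
Add 7 hours and 5 minutes layover in Chatham Islands → 11:10 UTC.
Add 14 hours and 40 minutes leg 2 → 01:50 UTC (Jun 17).
Add 1 hour and 51 minutes layover in Havana → 03:41 UTC.
Add 14 hours and 8 minutes leg 3 → 17:49 UTC.
Marquesas is UTC−9:30, so local arrival = 17:49 − 9:30 = 08:19 on Jun 17.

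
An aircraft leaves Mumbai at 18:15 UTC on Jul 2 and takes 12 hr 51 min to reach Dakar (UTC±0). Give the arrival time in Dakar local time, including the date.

Departure is given in UTC: 18:15 on Jul 2.
Add 12 hours and 51 minutes → 07:06 UTC (Jul 3).
Dakar is UTC+0, so local arrival is 07:06 on Jul 3.

07:06 on Jul 3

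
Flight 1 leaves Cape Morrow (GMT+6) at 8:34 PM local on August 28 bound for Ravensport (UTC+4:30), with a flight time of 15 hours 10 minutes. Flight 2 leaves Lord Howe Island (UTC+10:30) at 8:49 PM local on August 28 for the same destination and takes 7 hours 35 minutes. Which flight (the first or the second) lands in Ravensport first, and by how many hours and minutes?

Flight 1 in UTC: 8:34 PM − 6:00 = 2:34 PM on Aug 28.
+15 hours 10 minutes → arrive 5:44 AM UTC on Aug 29.
Flight 2 in UTC: 8:49 PM − 10:30 = 10:19 AM on Aug 28.
+7 hours 35 minutes → arrive 5:54 PM UTC on Aug 28.
Flight 2 lands earlier by 11 hours 50 minutes.

the second, by 11 hours 50 minutes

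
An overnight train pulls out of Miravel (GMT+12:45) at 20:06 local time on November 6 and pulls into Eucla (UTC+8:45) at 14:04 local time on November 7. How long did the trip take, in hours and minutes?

21 hours 58 minutes

Departure in UTC: 20:06 − 12:45 = 07:21 on Nov 6.
Arrival in UTC: 14:04 − 8:45 = 05:19 on Nov 7.
Elapsed = 05:19 − 07:21 (+1 day) = 21 hours 58 minutes.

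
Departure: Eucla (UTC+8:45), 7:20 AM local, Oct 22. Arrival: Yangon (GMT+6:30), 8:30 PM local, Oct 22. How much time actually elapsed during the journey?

15 hours 25 minutes

Departure in UTC: 7:20 AM − 8:45 = 10:35 PM on Oct 21.
Arrival in UTC: 8:30 PM − 6:30 = 2:00 PM on Oct 22.
Elapsed = 2:00 PM − 10:35 PM (+1 day) = 15 hours 25 minutes.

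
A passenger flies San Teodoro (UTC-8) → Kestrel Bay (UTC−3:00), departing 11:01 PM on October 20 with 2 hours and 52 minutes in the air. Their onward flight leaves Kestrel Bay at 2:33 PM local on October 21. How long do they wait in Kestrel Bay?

7 hours 40 minutes

Convert departure to UTC: 11:01 PM + 8:00 = 7:01 AM UTC on Oct 21.
Add 2 hours 52 minutes flight time → 9:53 AM UTC.
Kestrel Bay is UTC−3:00, so local arrival = 9:53 AM − 3:00 = 6:53 AM on Oct 21.
Layover = 2:33 PM − 6:53 AM = 7 hours 40 minutes.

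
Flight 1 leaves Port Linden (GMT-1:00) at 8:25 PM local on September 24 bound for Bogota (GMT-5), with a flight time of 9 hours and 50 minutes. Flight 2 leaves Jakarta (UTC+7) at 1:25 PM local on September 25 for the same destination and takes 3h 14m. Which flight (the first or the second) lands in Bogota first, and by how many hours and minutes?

the first, by 2 hours 24 minutes

Flight 1 in UTC: 8:25 PM + 1:00 = 9:25 PM on Sep 24.
+9 hours and 50 minutes → arrive 7:15 AM UTC on Sep 25.
Flight 2 in UTC: 1:25 PM − 7:00 = 6:25 AM on Sep 25.
+3 hours 14 minutes → arrive 9:39 AM UTC on Sep 25.
Flight 1 lands earlier by 2 hours 24 minutes.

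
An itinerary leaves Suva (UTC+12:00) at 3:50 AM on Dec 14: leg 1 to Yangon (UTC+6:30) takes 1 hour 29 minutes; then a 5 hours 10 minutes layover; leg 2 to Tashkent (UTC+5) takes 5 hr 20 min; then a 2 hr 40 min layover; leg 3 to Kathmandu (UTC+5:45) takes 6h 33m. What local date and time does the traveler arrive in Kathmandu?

6:47 PM on Dec 14

Convert departure to UTC: 3:50 AM − 12:00 = 3:50 PM UTC on Dec 13.
Add 1 hour 29 minutes leg 1 → 5:19 PM UTC.
Add 5 hours 10 minutes layover in Yangon → 10:29 PM UTC.
Add 5 hours and 20 minutes leg 2 → 3:49 AM UTC (Dec 14).
Add 2 hours and 40 minutes layover in Tashkent → 6:29 AM UTC.
Add 6 hours 33 minutes leg 3 → 1:02 PM UTC.
Kathmandu is UTC+5:45, so local arrival = 1:02 PM + 5:45 = 6:47 PM on Dec 14.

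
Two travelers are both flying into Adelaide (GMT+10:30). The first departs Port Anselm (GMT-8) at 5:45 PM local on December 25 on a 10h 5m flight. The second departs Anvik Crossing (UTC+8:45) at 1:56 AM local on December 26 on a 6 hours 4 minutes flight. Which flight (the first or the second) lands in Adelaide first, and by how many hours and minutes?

Flight 1 in UTC: 5:45 PM + 8:00 = 1:45 AM on Dec 26.
+10 hours and 5 minutes → arrive 11:50 AM UTC on Dec 26.
Flight 2 in UTC: 1:56 AM − 8:45 = 5:11 PM on Dec 25.
+6 hours 4 minutes → arrive 11:15 PM UTC on Dec 25.
Flight 2 lands earlier by 12 hours 35 minutes.

the second, by 12 hours 35 minutes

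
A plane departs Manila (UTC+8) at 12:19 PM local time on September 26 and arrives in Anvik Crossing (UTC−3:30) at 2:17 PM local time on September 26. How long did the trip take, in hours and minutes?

Departure in UTC: 12:19 PM − 8:00 = 4:19 AM on Sep 26.
Arrival in UTC: 2:17 PM + 3:30 = 5:47 PM on Sep 26.
Elapsed = 5:47 PM − 4:19 AM = 13 hours 28 minutes.

13 hours 28 minutes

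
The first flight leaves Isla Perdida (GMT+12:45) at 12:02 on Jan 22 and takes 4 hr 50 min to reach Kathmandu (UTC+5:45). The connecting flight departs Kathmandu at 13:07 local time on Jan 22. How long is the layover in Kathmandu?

Convert departure to UTC: 12:02 − 12:45 = 23:17 UTC on Jan 21.
Add 4 hours and 50 minutes flight time → 04:07 UTC (Jan 22).
Kathmandu is UTC+5:45, so local arrival = 04:07 + 5:45 = 09:52 on Jan 22.
Layover = 13:07 − 09:52 = 3 hours 15 minutes.

3 hours 15 minutes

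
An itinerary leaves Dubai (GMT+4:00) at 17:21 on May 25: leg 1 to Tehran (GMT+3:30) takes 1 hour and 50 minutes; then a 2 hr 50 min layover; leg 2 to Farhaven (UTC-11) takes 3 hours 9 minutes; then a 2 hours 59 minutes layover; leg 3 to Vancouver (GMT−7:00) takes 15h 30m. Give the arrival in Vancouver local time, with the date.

Convert departure to UTC: 17:21 − 4:00 = 13:21 UTC on May 25.
Add 1 hour and 50 minutes leg 1 → 15:11 UTC.
Add 2 hours 50 minutes layover in Tehran → 18:01 UTC.
Add 3 hours 9 minutes leg 2 → 21:10 UTC.
Add 2 hours and 59 minutes layover in Farhaven → 00:09 UTC (May 26).
Add 15 hours and 30 minutes leg 3 → 15:39 UTC.
Vancouver is UTC−7:00, so local arrival = 15:39 − 7:00 = 08:39 on May 26.

08:39 on May 26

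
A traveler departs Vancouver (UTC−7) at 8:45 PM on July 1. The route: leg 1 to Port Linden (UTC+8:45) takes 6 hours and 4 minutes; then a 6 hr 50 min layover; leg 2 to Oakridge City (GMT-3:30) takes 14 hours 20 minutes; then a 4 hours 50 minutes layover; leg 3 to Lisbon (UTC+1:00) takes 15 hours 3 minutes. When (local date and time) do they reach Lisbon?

3:52 AM on Jul 4

Convert departure to UTC: 8:45 PM + 7:00 = 3:45 AM UTC on Jul 2.
Add 6 hours and 4 minutes leg 1 → 9:49 AM UTC.
Add 6 hours and 50 minutes layover in Port Linden → 4:39 PM UTC.
Add 14 hours and 20 minutes leg 2 → 6:59 AM UTC (Jul 3).
Add 4 hours 50 minutes layover in Oakridge City → 11:49 AM UTC.
Add 15 hours 3 minutes leg 3 → 2:52 AM UTC (Jul 4).
Lisbon is UTC+1:00, so local arrival = 2:52 AM + 1:00 = 3:52 AM on Jul 4.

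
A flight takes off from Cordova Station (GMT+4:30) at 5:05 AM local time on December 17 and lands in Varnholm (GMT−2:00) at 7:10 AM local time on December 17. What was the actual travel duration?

Departure in UTC: 5:05 AM − 4:30 = 12:35 AM on Dec 17.
Arrival in UTC: 7:10 AM + 2:00 = 9:10 AM on Dec 17.
Elapsed = 9:10 AM − 12:35 AM = 8 hours 35 minutes.

8 hours 35 minutes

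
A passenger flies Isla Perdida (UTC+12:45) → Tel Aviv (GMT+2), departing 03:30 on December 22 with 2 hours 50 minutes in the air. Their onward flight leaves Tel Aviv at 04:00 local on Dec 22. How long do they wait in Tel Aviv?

8 hours 25 minutes

Convert departure to UTC: 03:30 − 12:45 = 14:45 UTC on Dec 21.
Add 2 hours and 50 minutes flight time → 17:35 UTC.
Tel Aviv is UTC+2:00, so local arrival = 17:35 + 2:00 = 19:35 on Dec 21.
Layover = 04:00 − 19:35 (+1 day) = 8 hours 25 minutes.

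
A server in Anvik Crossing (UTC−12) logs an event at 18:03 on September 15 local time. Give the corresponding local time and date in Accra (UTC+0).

Accra is 12:00 ahead of Anvik Crossing.
Shift by the zone difference: 18:03 + 12:00 = 06:03 on Sep 16 in Accra.

06:03 on September 16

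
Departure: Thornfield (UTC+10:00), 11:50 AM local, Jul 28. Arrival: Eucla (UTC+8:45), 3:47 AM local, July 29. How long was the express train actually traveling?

17 hours 12 minutes

Eucla is 1:15 behind Thornfield.
Clock-face elapsed time (ignoring zones) is 15 hours 57 minutes.
Actual elapsed = 15 hours 57 minutes + 1:15 = 17 hours 12 minutes.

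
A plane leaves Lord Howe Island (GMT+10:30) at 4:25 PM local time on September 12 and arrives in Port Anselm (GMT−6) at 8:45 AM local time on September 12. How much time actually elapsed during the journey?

Departure in UTC: 4:25 PM − 10:30 = 5:55 AM on Sep 12.
Arrival in UTC: 8:45 AM + 6:00 = 2:45 PM on Sep 12.
Elapsed = 2:45 PM − 5:55 AM = 8 hours 50 minutes.

8 hours 50 minutes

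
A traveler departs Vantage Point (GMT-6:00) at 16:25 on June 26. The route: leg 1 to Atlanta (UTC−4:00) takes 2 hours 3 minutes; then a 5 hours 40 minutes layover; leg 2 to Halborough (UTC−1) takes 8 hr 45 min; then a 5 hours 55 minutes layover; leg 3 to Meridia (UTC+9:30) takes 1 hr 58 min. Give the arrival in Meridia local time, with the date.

Convert departure to UTC: 16:25 + 6:00 = 22:25 UTC on Jun 26.
Add 2 hours and 3 minutes leg 1 → 00:28 UTC (Jun 27).
Add 5 hours 40 minutes layover in Atlanta → 06:08 UTC.
Add 8 hours 45 minutes leg 2 → 14:53 UTC.
Add 5 hours 55 minutes layover in Halborough → 20:48 UTC.
Add 1 hour and 58 minutes leg 3 → 22:46 UTC.
Meridia is UTC+9:30, so local arrival = 22:46 + 9:30 = 08:16 on Jun 28.

08:16 on June 28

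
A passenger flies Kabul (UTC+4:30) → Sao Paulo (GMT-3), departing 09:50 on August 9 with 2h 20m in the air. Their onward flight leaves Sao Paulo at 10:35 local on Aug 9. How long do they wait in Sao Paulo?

Convert departure to UTC: 09:50 − 4:30 = 05:20 UTC on Aug 9.
Add 2 hours and 20 minutes flight time → 07:40 UTC.
Sao Paulo is UTC−3:00, so local arrival = 07:40 − 3:00 = 04:40 on Aug 9.
Layover = 10:35 − 04:40 = 5 hours 55 minutes.

5 hours 55 minutes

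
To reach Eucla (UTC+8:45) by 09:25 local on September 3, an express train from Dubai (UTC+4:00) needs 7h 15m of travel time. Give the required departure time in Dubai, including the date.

21:25 on Sep 2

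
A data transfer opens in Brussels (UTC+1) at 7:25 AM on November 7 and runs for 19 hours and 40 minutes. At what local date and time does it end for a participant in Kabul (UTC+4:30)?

Kabul is 3:30 ahead of Brussels.
After 19 hours 40 minutes it is 3:05 AM (Nov 8) in Brussels.
Shift by the zone difference: 3:05 AM + 3:30 = 6:35 AM on Nov 8 in Kabul.

6:35 AM on Nov 8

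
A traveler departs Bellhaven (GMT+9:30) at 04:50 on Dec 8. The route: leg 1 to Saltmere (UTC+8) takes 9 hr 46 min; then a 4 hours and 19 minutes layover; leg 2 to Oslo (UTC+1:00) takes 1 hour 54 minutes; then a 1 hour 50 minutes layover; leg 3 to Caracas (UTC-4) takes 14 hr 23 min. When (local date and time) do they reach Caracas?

23:32 on December 8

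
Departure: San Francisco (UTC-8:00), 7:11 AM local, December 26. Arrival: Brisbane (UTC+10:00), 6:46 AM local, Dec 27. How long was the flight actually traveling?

Brisbane is 18:00 ahead of San Francisco.
Clock-face elapsed time (ignoring zones) is 23 hours 35 minutes.
Actual elapsed = 23 hours 35 minutes − 18:00 = 5 hours 35 minutes.

5 hours 35 minutes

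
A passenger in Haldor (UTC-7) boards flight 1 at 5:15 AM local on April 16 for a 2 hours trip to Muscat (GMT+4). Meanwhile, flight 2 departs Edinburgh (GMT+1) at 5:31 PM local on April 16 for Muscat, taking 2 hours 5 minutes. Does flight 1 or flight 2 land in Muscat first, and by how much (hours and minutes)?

the first, by 4 hours 21 minutes

Flight 1 in UTC: 5:15 AM + 7:00 = 12:15 PM on Apr 16.
+2 hours → arrive 2:15 PM UTC on Apr 16.
Flight 2 in UTC: 5:31 PM − 1:00 = 4:31 PM on Apr 16.
+2 hours and 5 minutes → arrive 6:36 PM UTC on Apr 16.
Flight 1 lands earlier by 4 hours 21 minutes.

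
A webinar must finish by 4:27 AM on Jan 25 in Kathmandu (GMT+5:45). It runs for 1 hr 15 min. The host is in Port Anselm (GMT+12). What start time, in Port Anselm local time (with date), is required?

9:27 AM on January 25

Target end time in UTC: 4:27 AM − 5:45 = 10:42 PM on Jan 24.
Subtract 1 hour and 15 minutes → start 9:27 PM UTC on Jan 24.
Port Anselm is UTC+12:00: 9:27 PM + 12:00 = 9:27 AM on Jan 25.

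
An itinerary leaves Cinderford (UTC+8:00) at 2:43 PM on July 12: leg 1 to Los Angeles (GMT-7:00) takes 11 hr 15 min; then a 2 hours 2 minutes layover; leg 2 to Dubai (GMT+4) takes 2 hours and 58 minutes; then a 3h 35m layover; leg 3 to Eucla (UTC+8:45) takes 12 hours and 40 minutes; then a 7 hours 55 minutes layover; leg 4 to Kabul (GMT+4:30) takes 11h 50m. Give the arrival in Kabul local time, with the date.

3:28 PM on July 14

Convert departure to UTC: 2:43 PM − 8:00 = 6:43 AM UTC on Jul 12.
Add 11 hours 15 minutes leg 1 → 5:58 PM UTC.
Add 2 hours 2 minutes layover in Los Angeles → 8:00 PM UTC.
Add 2 hours 58 minutes leg 2 → 10:58 PM UTC.
Add 3 hours 35 minutes layover in Dubai → 2:33 AM UTC (Jul 13).
Add 12 hours 40 minutes leg 3 → 3:13 PM UTC.
Add 7 hours 55 minutes layover in Eucla → 11:08 PM UTC.
Add 11 hours and 50 minutes leg 4 → 10:58 AM UTC (Jul 14).
Kabul is UTC+4:30, so local arrival = 10:58 AM + 4:30 = 3:28 PM on Jul 14.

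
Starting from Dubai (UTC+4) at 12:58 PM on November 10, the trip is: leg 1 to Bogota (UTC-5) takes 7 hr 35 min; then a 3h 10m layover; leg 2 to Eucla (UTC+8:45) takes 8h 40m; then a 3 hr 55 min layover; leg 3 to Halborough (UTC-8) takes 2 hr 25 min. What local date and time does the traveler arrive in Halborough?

Convert departure to UTC: 12:58 PM − 4:00 = 8:58 AM UTC on Nov 10.
Add 7 hours and 35 minutes leg 1 → 4:33 PM UTC.
Add 3 hours 10 minutes layover in Bogota → 7:43 PM UTC.
Add 8 hours 40 minutes leg 2 → 4:23 AM UTC (Nov 11).
Add 3 hours and 55 minutes layover in Eucla → 8:18 AM UTC.
Add 2 hours 25 minutes leg 3 → 10:43 AM UTC.
Halborough is UTC−8:00, so local arrival = 10:43 AM − 8:00 = 2:43 AM on Nov 11.

2:43 AM on Nov 11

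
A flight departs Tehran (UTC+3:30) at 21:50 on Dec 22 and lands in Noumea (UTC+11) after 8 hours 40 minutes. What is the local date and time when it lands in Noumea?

14:00 on Dec 23

Convert departure to UTC: 21:50 − 3:30 = 18:20 UTC on Dec 22.
Add 8 hours 40 minutes travel time → 03:00 UTC (Dec 23).
Noumea is UTC+11:00, so local arrival = 03:00 + 11:00 = 14:00 on Dec 23.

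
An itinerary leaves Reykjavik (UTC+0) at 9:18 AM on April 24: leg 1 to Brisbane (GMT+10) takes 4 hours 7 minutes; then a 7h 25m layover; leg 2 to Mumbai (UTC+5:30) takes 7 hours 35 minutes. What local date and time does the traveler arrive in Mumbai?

9:55 AM on Apr 25

Reykjavik is at UTC+0, so departure is already 9:18 AM UTC on Apr 24.
Add 4 hours 7 minutes leg 1 → 1:25 PM UTC.
Add 7 hours and 25 minutes layover in Brisbane → 8:50 PM UTC.
Add 7 hours and 35 minutes leg 2 → 4:25 AM UTC (Apr 25).
Mumbai is UTC+5:30, so local arrival = 4:25 AM + 5:30 = 9:55 AM on Apr 25.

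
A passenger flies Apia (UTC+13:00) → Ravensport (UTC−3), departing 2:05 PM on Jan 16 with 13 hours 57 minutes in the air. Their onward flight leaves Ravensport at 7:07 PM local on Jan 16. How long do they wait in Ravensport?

7 hours 5 minutes

Convert departure to UTC: 2:05 PM − 13:00 = 1:05 AM UTC on Jan 16.
Add 13 hours 57 minutes flight time → 3:02 PM UTC.
Ravensport is UTC−3:00, so local arrival = 3:02 PM − 3:00 = 12:02 PM on Jan 16.
Layover = 7:07 PM − 12:02 PM = 7 hours 5 minutes.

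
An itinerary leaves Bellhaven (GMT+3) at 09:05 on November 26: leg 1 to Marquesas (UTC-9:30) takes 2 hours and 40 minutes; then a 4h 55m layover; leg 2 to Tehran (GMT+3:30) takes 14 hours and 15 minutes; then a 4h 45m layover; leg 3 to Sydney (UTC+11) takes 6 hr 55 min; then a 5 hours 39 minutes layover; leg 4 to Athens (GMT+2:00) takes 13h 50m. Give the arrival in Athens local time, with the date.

Convert departure to UTC: 09:05 − 3:00 = 06:05 UTC on Nov 26.
Add 2 hours 40 minutes leg 1 → 08:45 UTC.
Add 4 hours and 55 minutes layover in Marquesas → 13:40 UTC.
Add 14 hours and 15 minutes leg 2 → 03:55 UTC (Nov 27).
Add 4 hours 45 minutes layover in Tehran → 08:40 UTC.
Add 6 hours 55 minutes leg 3 → 15:35 UTC.
Add 5 hours and 39 minutes layover in Sydney → 21:14 UTC.
Add 13 hours 50 minutes leg 4 → 11:04 UTC (Nov 28).
Athens is UTC+2:00, so local arrival = 11:04 + 2:00 = 13:04 on Nov 28.

13:04 on November 28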